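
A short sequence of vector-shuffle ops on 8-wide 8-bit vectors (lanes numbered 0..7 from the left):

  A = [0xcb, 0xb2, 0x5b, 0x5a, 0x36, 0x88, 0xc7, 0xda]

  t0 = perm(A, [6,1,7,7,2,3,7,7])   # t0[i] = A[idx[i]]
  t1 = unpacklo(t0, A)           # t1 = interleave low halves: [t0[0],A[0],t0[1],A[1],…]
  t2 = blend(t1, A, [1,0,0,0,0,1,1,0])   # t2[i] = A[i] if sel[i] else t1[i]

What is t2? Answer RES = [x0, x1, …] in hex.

RES = [0xcb, 0xcb, 0xb2, 0xb2, 0xda, 0x88, 0xc7, 0x5a]

t0 = [0xc7, 0xb2, 0xda, 0xda, 0x5b, 0x5a, 0xda, 0xda]
t1 = [0xc7, 0xcb, 0xb2, 0xb2, 0xda, 0x5b, 0xda, 0x5a]
t2 = [0xcb, 0xcb, 0xb2, 0xb2, 0xda, 0x88, 0xc7, 0x5a]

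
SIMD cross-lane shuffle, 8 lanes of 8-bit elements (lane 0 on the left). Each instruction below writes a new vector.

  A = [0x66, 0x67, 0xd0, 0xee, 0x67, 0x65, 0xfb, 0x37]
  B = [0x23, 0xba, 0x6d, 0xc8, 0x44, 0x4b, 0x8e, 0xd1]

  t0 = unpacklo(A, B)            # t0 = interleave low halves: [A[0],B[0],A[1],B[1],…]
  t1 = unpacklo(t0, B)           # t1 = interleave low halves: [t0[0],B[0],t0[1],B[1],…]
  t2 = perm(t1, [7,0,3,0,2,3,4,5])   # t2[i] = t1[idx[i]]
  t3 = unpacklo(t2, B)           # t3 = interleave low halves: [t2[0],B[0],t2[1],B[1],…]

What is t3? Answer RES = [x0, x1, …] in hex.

RES = [0xc8, 0x23, 0x66, 0xba, 0xba, 0x6d, 0x66, 0xc8]

  t0: 66 23 67 ba d0 6d ee c8
  t1: 66 23 23 ba 67 6d ba c8
  t2: c8 66 ba 66 23 ba 67 6d
  t3: c8 23 66 ba ba 6d 66 c8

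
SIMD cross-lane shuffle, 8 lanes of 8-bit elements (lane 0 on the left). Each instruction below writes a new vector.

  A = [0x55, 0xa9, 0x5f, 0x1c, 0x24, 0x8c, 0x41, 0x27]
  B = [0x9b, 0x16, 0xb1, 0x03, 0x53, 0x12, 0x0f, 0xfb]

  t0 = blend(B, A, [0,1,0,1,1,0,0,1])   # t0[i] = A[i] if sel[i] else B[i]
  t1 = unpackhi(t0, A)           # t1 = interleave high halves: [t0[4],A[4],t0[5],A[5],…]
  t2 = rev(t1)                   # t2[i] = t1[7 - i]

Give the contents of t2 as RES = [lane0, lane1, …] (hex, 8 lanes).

t0 = [0x9b, 0xa9, 0xb1, 0x1c, 0x24, 0x12, 0x0f, 0x27]
t1 = [0x24, 0x24, 0x12, 0x8c, 0x0f, 0x41, 0x27, 0x27]
t2 = [0x27, 0x27, 0x41, 0x0f, 0x8c, 0x12, 0x24, 0x24]

RES = [0x27, 0x27, 0x41, 0x0f, 0x8c, 0x12, 0x24, 0x24]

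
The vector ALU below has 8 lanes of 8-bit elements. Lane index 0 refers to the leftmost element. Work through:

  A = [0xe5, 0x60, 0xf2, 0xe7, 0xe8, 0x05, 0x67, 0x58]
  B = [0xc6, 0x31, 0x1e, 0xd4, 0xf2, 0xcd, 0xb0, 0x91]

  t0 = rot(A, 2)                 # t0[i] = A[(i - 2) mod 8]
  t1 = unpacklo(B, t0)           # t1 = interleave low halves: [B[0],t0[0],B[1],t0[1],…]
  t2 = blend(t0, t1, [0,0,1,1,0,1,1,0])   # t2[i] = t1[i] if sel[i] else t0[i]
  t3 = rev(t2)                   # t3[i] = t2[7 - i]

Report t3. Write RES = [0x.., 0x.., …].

RES = [0x05, 0xd4, 0xe5, 0xf2, 0x58, 0x31, 0x58, 0x67]

t0 = [0x67, 0x58, 0xe5, 0x60, 0xf2, 0xe7, 0xe8, 0x05]
t1 = [0xc6, 0x67, 0x31, 0x58, 0x1e, 0xe5, 0xd4, 0x60]
t2 = [0x67, 0x58, 0x31, 0x58, 0xf2, 0xe5, 0xd4, 0x05]
t3 = [0x05, 0xd4, 0xe5, 0xf2, 0x58, 0x31, 0x58, 0x67]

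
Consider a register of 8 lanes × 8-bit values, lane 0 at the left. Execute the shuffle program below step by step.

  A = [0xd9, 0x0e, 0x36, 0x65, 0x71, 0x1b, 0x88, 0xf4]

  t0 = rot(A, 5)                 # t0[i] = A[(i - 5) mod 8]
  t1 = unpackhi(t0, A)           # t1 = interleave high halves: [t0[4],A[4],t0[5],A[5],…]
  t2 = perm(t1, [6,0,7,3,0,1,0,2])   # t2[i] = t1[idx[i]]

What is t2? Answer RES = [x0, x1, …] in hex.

RES = [ 0x36  0xf4  0xf4  0x1b  0xf4  0x71  0xf4  0xd9 ]

  t0: 65 71 1b 88 f4 d9 0e 36
  t1: f4 71 d9 1b 0e 88 36 f4
  t2: 36 f4 f4 1b f4 71 f4 d9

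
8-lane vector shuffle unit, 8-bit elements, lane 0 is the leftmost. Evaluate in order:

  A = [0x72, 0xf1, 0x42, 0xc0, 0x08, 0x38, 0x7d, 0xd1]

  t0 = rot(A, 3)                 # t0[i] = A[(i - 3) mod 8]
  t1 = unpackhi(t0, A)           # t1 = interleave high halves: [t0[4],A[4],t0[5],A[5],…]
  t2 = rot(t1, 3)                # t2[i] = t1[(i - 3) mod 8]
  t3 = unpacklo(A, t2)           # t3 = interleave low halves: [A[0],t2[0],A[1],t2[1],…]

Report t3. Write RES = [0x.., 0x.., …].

  t0: 38 7d d1 72 f1 42 c0 08
  t1: f1 08 42 38 c0 7d 08 d1
  t2: 7d 08 d1 f1 08 42 38 c0
  t3: 72 7d f1 08 42 d1 c0 f1

RES = [ 0x72  0x7d  0xf1  0x08  0x42  0xd1  0xc0  0xf1 ]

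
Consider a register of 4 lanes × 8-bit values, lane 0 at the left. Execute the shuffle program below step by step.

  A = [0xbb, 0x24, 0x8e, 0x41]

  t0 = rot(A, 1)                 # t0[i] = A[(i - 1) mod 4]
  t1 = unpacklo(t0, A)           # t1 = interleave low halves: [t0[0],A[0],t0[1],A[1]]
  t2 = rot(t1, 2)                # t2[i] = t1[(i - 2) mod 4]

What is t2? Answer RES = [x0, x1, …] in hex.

RES = [0xbb, 0x24, 0x41, 0xbb]

  t0: 41 bb 24 8e
  t1: 41 bb bb 24
  t2: bb 24 41 bb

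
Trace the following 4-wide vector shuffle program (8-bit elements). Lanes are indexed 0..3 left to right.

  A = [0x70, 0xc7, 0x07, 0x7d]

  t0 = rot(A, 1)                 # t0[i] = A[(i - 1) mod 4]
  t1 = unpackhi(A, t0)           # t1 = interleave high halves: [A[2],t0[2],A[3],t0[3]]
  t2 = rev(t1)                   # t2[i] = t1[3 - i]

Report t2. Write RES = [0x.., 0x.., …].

RES = [0x07, 0x7d, 0xc7, 0x07]

  t0: 7d 70 c7 07
  t1: 07 c7 7d 07
  t2: 07 7d c7 07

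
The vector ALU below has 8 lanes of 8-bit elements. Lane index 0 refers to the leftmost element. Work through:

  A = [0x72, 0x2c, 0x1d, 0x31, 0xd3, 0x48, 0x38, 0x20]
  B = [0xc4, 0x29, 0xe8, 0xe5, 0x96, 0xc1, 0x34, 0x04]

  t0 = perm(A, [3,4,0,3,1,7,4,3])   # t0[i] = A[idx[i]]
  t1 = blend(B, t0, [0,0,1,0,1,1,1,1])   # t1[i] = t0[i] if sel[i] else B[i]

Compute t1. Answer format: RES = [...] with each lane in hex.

  t0: 31 d3 72 31 2c 20 d3 31
  t1: c4 29 72 e5 2c 20 d3 31

RES = [0xc4, 0x29, 0x72, 0xe5, 0x2c, 0x20, 0xd3, 0x31]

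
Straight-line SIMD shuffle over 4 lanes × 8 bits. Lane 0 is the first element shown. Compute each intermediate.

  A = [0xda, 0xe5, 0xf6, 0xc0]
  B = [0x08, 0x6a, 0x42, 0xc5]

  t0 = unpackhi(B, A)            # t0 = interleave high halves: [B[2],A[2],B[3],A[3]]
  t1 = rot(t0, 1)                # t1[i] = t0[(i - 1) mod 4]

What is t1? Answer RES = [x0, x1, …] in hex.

RES = [0xc0, 0x42, 0xf6, 0xc5]

  t0: 42 f6 c5 c0
  t1: c0 42 f6 c5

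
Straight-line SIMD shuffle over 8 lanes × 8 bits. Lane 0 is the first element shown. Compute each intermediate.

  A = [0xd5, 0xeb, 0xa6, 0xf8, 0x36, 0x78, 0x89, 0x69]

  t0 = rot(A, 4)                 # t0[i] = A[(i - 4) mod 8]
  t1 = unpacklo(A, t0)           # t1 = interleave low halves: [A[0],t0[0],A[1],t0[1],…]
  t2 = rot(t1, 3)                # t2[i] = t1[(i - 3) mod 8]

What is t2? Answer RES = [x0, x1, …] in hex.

RES = [0x89, 0xf8, 0x69, 0xd5, 0x36, 0xeb, 0x78, 0xa6]

t0 = [0x36, 0x78, 0x89, 0x69, 0xd5, 0xeb, 0xa6, 0xf8]
t1 = [0xd5, 0x36, 0xeb, 0x78, 0xa6, 0x89, 0xf8, 0x69]
t2 = [0x89, 0xf8, 0x69, 0xd5, 0x36, 0xeb, 0x78, 0xa6]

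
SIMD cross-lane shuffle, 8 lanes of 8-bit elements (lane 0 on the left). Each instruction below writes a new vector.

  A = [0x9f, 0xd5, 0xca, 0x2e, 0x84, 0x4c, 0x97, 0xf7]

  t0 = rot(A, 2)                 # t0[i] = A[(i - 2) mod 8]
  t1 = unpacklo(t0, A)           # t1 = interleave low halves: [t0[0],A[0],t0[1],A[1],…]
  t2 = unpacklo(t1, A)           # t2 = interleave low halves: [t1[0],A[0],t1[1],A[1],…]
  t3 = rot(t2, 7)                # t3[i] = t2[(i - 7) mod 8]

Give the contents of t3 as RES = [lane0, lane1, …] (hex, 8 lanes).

RES = [0x9f, 0x9f, 0xd5, 0xf7, 0xca, 0xd5, 0x2e, 0x97]

→ t0 |97|f7|9f|d5|ca|2e|84|4c|
→ t1 |97|9f|f7|d5|9f|ca|d5|2e|
→ t2 |97|9f|9f|d5|f7|ca|d5|2e|
→ t3 |9f|9f|d5|f7|ca|d5|2e|97|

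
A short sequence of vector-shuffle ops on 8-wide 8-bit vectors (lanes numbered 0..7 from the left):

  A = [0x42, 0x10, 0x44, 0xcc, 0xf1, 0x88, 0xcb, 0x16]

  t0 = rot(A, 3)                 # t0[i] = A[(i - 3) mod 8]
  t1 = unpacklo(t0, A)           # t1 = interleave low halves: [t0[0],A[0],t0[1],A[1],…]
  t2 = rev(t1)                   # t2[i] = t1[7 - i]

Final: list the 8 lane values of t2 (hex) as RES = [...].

RES = [0xcc, 0x42, 0x44, 0x16, 0x10, 0xcb, 0x42, 0x88]

→ t0 |88|cb|16|42|10|44|cc|f1|
→ t1 |88|42|cb|10|16|44|42|cc|
→ t2 |cc|42|44|16|10|cb|42|88|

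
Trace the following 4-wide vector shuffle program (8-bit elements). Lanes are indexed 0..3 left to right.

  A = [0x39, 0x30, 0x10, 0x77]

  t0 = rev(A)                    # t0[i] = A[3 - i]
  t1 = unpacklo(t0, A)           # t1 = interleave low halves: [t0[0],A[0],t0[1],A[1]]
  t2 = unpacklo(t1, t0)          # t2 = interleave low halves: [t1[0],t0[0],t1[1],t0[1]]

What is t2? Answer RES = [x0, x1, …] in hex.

RES = [0x77, 0x77, 0x39, 0x10]

→ t0 |77|10|30|39|
→ t1 |77|39|10|30|
→ t2 |77|77|39|10|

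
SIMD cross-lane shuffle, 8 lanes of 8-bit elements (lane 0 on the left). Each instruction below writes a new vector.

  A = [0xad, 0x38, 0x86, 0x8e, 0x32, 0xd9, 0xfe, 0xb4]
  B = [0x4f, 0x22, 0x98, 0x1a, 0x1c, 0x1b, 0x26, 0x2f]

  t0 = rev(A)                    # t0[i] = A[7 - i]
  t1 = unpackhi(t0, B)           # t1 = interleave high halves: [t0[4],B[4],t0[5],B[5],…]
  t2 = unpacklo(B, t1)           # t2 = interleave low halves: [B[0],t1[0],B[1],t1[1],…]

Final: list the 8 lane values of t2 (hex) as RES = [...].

RES = [0x4f, 0x8e, 0x22, 0x1c, 0x98, 0x86, 0x1a, 0x1b]

→ t0 |b4|fe|d9|32|8e|86|38|ad|
→ t1 |8e|1c|86|1b|38|26|ad|2f|
→ t2 |4f|8e|22|1c|98|86|1a|1b|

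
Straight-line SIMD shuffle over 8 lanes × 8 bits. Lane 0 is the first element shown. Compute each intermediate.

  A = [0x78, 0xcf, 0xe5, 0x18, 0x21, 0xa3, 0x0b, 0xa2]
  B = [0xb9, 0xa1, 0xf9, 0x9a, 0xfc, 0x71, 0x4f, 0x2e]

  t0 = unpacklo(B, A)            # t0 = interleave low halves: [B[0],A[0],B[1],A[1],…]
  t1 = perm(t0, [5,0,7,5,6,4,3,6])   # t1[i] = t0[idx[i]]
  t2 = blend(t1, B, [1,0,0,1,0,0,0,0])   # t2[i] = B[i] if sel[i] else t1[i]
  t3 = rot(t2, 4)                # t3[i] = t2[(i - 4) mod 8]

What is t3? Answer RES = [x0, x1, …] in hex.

t0 = [0xb9, 0x78, 0xa1, 0xcf, 0xf9, 0xe5, 0x9a, 0x18]
t1 = [0xe5, 0xb9, 0x18, 0xe5, 0x9a, 0xf9, 0xcf, 0x9a]
t2 = [0xb9, 0xb9, 0x18, 0x9a, 0x9a, 0xf9, 0xcf, 0x9a]
t3 = [0x9a, 0xf9, 0xcf, 0x9a, 0xb9, 0xb9, 0x18, 0x9a]

RES = [ 0x9a  0xf9  0xcf  0x9a  0xb9  0xb9  0x18  0x9a ]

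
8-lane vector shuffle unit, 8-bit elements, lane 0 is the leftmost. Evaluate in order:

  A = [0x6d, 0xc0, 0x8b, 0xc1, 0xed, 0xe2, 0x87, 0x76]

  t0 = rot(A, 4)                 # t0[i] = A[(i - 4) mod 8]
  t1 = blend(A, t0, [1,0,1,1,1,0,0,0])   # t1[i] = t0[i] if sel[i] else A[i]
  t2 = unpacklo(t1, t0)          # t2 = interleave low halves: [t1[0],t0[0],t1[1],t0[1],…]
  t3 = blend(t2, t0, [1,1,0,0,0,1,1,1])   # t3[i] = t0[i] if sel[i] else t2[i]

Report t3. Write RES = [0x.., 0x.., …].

RES = [0xed, 0xe2, 0xc0, 0xe2, 0x87, 0xc0, 0x8b, 0xc1]

→ t0 |ed|e2|87|76|6d|c0|8b|c1|
→ t1 |ed|c0|87|76|6d|e2|87|76|
→ t2 |ed|ed|c0|e2|87|87|76|76|
→ t3 |ed|e2|c0|e2|87|c0|8b|c1|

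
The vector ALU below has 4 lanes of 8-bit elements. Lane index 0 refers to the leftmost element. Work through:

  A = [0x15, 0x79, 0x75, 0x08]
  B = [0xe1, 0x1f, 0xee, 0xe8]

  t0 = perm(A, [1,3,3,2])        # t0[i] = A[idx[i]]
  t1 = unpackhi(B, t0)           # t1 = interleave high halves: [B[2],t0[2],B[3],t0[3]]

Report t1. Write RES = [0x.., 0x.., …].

RES = [0xee, 0x08, 0xe8, 0x75]

t0 = [0x79, 0x08, 0x08, 0x75]
t1 = [0xee, 0x08, 0xe8, 0x75]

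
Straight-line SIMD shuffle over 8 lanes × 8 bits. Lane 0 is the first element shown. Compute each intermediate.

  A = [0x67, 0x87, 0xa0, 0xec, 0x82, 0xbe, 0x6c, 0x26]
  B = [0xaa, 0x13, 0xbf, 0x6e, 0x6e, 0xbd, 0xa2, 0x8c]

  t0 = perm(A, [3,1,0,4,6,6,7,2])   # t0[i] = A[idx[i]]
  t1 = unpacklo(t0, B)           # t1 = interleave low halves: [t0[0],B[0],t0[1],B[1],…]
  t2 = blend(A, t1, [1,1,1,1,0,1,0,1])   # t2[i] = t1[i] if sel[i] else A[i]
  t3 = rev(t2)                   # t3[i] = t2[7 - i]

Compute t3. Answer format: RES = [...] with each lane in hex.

→ t0 |ec|87|67|82|6c|6c|26|a0|
→ t1 |ec|aa|87|13|67|bf|82|6e|
→ t2 |ec|aa|87|13|82|bf|6c|6e|
→ t3 |6e|6c|bf|82|13|87|aa|ec|

RES = [0x6e, 0x6c, 0xbf, 0x82, 0x13, 0x87, 0xaa, 0xec]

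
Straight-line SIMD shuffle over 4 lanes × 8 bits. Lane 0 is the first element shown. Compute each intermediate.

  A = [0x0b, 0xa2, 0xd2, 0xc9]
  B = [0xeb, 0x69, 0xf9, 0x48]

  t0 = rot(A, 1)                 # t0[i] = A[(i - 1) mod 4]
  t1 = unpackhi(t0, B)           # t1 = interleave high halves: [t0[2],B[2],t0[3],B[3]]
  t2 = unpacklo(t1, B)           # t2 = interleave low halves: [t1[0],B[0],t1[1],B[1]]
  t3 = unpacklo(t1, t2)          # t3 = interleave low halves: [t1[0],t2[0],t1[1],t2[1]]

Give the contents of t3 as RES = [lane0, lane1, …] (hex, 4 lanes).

t0 = [0xc9, 0x0b, 0xa2, 0xd2]
t1 = [0xa2, 0xf9, 0xd2, 0x48]
t2 = [0xa2, 0xeb, 0xf9, 0x69]
t3 = [0xa2, 0xa2, 0xf9, 0xeb]

RES = [0xa2, 0xa2, 0xf9, 0xeb]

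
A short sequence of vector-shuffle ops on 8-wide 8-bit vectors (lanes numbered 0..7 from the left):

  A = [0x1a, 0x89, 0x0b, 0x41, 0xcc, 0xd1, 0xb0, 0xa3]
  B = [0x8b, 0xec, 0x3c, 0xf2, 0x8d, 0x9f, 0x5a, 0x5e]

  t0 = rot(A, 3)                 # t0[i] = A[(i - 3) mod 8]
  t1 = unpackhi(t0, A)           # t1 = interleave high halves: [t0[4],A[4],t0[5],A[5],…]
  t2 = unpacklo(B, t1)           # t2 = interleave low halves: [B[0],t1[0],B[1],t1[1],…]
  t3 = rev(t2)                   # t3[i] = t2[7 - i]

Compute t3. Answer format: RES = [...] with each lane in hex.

RES = [0xd1, 0xf2, 0x0b, 0x3c, 0xcc, 0xec, 0x89, 0x8b]

→ t0 |d1|b0|a3|1a|89|0b|41|cc|
→ t1 |89|cc|0b|d1|41|b0|cc|a3|
→ t2 |8b|89|ec|cc|3c|0b|f2|d1|
→ t3 |d1|f2|0b|3c|cc|ec|89|8b|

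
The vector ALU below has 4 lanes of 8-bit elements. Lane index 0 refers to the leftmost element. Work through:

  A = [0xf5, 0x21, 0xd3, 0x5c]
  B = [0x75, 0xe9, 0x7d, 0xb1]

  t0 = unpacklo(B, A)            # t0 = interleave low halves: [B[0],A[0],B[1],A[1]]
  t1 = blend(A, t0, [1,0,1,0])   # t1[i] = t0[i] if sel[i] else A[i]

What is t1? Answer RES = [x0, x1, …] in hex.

RES = [ 0x75  0x21  0xe9  0x5c ]

→ t0 |75|f5|e9|21|
→ t1 |75|21|e9|5c|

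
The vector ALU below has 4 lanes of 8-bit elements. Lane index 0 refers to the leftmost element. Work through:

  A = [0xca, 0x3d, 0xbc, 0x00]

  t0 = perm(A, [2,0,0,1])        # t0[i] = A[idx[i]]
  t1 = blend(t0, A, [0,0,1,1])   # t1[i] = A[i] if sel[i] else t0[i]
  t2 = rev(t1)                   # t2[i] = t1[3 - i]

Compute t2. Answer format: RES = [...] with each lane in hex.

RES = [ 0x00  0xbc  0xca  0xbc ]

t0 = [0xbc, 0xca, 0xca, 0x3d]
t1 = [0xbc, 0xca, 0xbc, 0x00]
t2 = [0x00, 0xbc, 0xca, 0xbc]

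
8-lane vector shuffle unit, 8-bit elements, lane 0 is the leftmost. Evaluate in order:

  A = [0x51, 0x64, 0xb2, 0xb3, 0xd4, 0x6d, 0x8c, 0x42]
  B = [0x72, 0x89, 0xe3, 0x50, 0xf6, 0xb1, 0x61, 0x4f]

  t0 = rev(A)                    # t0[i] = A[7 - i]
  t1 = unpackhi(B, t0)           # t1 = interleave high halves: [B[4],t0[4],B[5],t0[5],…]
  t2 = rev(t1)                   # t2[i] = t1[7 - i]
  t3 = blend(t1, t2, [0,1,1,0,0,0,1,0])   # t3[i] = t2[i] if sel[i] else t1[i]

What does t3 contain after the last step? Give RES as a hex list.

t0 = [0x42, 0x8c, 0x6d, 0xd4, 0xb3, 0xb2, 0x64, 0x51]
t1 = [0xf6, 0xb3, 0xb1, 0xb2, 0x61, 0x64, 0x4f, 0x51]
t2 = [0x51, 0x4f, 0x64, 0x61, 0xb2, 0xb1, 0xb3, 0xf6]
t3 = [0xf6, 0x4f, 0x64, 0xb2, 0x61, 0x64, 0xb3, 0x51]

RES = [ 0xf6  0x4f  0x64  0xb2  0x61  0x64  0xb3  0x51 ]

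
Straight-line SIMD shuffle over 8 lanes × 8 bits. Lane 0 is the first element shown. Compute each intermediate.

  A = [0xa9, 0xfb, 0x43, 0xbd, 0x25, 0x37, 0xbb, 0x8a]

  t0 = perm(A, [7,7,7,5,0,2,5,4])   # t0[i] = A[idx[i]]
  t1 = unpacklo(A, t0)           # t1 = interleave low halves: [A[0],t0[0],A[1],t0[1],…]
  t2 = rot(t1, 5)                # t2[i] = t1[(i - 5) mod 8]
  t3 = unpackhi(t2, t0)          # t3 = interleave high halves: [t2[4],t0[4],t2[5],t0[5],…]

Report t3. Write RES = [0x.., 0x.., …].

→ t0 |8a|8a|8a|37|a9|43|37|25|
→ t1 |a9|8a|fb|8a|43|8a|bd|37|
→ t2 |8a|43|8a|bd|37|a9|8a|fb|
→ t3 |37|a9|a9|43|8a|37|fb|25|

RES = [ 0x37  0xa9  0xa9  0x43  0x8a  0x37  0xfb  0x25 ]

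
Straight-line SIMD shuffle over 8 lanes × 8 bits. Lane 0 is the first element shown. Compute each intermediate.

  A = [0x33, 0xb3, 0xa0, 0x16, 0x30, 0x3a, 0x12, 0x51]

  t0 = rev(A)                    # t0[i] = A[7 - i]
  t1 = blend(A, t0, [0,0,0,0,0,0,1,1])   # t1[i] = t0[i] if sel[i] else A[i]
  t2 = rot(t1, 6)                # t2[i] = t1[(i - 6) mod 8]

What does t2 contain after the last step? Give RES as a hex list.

RES = [0xa0, 0x16, 0x30, 0x3a, 0xb3, 0x33, 0x33, 0xb3]

  t0: 51 12 3a 30 16 a0 b3 33
  t1: 33 b3 a0 16 30 3a b3 33
  t2: a0 16 30 3a b3 33 33 b3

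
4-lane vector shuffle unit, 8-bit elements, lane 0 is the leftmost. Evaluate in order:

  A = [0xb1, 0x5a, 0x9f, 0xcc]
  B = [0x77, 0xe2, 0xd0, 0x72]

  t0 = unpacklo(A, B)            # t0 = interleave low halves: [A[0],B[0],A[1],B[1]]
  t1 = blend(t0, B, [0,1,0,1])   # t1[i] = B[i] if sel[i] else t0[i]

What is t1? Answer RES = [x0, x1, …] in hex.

→ t0 |b1|77|5a|e2|
→ t1 |b1|e2|5a|72|

RES = [0xb1, 0xe2, 0x5a, 0x72]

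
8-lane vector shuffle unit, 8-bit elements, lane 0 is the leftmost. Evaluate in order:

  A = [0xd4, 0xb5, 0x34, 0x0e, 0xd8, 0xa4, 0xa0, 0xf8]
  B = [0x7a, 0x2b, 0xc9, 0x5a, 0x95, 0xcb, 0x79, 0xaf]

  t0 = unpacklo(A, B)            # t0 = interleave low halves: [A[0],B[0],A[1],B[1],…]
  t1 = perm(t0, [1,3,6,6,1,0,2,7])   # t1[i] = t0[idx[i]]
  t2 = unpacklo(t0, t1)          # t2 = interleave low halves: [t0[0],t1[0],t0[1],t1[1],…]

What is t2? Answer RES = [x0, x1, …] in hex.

RES = [0xd4, 0x7a, 0x7a, 0x2b, 0xb5, 0x0e, 0x2b, 0x0e]

→ t0 |d4|7a|b5|2b|34|c9|0e|5a|
→ t1 |7a|2b|0e|0e|7a|d4|b5|5a|
→ t2 |d4|7a|7a|2b|b5|0e|2b|0e|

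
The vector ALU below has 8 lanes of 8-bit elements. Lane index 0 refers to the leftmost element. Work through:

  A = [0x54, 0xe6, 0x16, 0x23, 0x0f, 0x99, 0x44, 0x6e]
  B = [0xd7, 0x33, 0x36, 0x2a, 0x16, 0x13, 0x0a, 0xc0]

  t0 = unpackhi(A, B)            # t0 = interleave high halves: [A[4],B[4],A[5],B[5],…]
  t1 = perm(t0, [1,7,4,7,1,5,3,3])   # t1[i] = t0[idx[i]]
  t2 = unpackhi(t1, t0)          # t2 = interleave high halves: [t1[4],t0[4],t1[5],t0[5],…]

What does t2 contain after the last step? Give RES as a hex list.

  t0: 0f 16 99 13 44 0a 6e c0
  t1: 16 c0 44 c0 16 0a 13 13
  t2: 16 44 0a 0a 13 6e 13 c0

RES = [0x16, 0x44, 0x0a, 0x0a, 0x13, 0x6e, 0x13, 0xc0]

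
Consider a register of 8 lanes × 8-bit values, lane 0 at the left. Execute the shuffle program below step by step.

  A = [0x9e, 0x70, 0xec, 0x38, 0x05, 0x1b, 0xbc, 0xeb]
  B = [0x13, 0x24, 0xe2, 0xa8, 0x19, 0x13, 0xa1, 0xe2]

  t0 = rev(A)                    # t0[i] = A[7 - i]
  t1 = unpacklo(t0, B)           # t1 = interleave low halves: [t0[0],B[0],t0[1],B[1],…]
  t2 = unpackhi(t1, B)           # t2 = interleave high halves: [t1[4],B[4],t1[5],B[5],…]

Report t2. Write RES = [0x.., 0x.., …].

RES = [ 0x1b  0x19  0xe2  0x13  0x05  0xa1  0xa8  0xe2 ]

  t0: eb bc 1b 05 38 ec 70 9e
  t1: eb 13 bc 24 1b e2 05 a8
  t2: 1b 19 e2 13 05 a1 a8 e2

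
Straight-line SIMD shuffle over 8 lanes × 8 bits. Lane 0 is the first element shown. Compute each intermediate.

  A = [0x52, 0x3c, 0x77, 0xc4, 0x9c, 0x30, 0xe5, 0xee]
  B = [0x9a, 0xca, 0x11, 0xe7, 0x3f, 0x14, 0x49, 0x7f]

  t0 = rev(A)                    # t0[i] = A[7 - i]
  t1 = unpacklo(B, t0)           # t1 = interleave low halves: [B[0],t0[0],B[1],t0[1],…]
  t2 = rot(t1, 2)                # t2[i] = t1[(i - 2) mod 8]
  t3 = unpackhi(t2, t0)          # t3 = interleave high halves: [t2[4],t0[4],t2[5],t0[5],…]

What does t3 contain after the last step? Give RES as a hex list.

  t0: ee e5 30 9c c4 77 3c 52
  t1: 9a ee ca e5 11 30 e7 9c
  t2: e7 9c 9a ee ca e5 11 30
  t3: ca c4 e5 77 11 3c 30 52

RES = [0xca, 0xc4, 0xe5, 0x77, 0x11, 0x3c, 0x30, 0x52]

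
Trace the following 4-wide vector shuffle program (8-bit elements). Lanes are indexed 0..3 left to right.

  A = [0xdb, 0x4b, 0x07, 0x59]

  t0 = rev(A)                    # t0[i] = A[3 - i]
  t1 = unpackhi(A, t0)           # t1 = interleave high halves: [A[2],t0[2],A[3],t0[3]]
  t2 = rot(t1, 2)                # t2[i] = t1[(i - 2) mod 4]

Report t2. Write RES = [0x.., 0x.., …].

t0 = [0x59, 0x07, 0x4b, 0xdb]
t1 = [0x07, 0x4b, 0x59, 0xdb]
t2 = [0x59, 0xdb, 0x07, 0x4b]

RES = [ 0x59  0xdb  0x07  0x4b ]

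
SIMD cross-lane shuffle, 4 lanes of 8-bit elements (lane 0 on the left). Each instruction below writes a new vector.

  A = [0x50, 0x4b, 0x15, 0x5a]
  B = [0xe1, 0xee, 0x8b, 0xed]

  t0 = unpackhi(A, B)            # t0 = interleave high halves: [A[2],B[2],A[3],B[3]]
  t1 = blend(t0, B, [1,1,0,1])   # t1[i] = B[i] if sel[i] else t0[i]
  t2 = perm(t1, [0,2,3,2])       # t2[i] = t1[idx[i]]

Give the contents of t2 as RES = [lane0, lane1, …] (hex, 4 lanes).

RES = [0xe1, 0x5a, 0xed, 0x5a]

t0 = [0x15, 0x8b, 0x5a, 0xed]
t1 = [0xe1, 0xee, 0x5a, 0xed]
t2 = [0xe1, 0x5a, 0xed, 0x5a]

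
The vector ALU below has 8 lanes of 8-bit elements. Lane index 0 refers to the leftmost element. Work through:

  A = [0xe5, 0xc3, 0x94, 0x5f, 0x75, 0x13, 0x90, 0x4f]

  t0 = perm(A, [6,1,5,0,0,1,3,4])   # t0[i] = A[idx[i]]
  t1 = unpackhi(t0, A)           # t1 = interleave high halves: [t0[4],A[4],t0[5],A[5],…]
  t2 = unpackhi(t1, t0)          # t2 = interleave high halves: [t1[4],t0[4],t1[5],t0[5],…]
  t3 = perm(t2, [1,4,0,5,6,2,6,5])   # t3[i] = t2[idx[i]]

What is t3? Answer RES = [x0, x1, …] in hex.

  t0: 90 c3 13 e5 e5 c3 5f 75
  t1: e5 75 c3 13 5f 90 75 4f
  t2: 5f e5 90 c3 75 5f 4f 75
  t3: e5 75 5f 5f 4f 90 4f 5f

RES = [0xe5, 0x75, 0x5f, 0x5f, 0x4f, 0x90, 0x4f, 0x5f]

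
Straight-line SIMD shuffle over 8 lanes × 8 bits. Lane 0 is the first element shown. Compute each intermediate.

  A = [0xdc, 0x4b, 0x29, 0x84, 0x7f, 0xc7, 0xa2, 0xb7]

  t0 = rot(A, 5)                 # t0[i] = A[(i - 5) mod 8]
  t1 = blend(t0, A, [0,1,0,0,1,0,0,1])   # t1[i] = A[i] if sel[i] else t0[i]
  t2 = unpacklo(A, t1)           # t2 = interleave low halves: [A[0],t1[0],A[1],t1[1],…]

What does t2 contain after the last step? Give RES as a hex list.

  t0: 84 7f c7 a2 b7 dc 4b 29
  t1: 84 4b c7 a2 7f dc 4b b7
  t2: dc 84 4b 4b 29 c7 84 a2

RES = [0xdc, 0x84, 0x4b, 0x4b, 0x29, 0xc7, 0x84, 0xa2]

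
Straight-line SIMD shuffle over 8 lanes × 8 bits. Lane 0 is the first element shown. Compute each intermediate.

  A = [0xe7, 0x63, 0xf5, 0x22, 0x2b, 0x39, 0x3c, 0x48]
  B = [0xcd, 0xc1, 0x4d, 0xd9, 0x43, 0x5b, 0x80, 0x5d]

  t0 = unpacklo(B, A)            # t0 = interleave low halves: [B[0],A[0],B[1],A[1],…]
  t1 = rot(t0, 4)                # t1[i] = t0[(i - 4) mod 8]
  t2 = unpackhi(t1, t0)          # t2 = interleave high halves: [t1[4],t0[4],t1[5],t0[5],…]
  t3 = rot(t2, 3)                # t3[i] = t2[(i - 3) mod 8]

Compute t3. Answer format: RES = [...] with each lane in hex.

  t0: cd e7 c1 63 4d f5 d9 22
  t1: 4d f5 d9 22 cd e7 c1 63
  t2: cd 4d e7 f5 c1 d9 63 22
  t3: d9 63 22 cd 4d e7 f5 c1

RES = [ 0xd9  0x63  0x22  0xcd  0x4d  0xe7  0xf5  0xc1 ]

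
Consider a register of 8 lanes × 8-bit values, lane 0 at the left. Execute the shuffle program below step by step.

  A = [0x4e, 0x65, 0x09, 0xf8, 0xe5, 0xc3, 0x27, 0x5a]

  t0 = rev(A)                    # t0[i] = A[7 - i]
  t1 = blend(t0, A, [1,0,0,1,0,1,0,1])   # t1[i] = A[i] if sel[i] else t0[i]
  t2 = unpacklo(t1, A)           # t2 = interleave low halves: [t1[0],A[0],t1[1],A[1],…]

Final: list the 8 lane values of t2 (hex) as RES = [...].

→ t0 |5a|27|c3|e5|f8|09|65|4e|
→ t1 |4e|27|c3|f8|f8|c3|65|5a|
→ t2 |4e|4e|27|65|c3|09|f8|f8|

RES = [ 0x4e  0x4e  0x27  0x65  0xc3  0x09  0xf8  0xf8 ]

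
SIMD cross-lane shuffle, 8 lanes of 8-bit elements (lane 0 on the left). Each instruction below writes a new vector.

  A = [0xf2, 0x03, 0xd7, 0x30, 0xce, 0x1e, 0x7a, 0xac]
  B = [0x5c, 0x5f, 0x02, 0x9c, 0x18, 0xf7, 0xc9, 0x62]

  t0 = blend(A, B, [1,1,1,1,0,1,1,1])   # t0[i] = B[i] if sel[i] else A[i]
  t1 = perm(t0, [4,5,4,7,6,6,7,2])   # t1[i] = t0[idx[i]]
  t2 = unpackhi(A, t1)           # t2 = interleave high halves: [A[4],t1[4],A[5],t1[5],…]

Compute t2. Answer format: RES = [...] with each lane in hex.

→ t0 |5c|5f|02|9c|ce|f7|c9|62|
→ t1 |ce|f7|ce|62|c9|c9|62|02|
→ t2 |ce|c9|1e|c9|7a|62|ac|02|

RES = [0xce, 0xc9, 0x1e, 0xc9, 0x7a, 0x62, 0xac, 0x02]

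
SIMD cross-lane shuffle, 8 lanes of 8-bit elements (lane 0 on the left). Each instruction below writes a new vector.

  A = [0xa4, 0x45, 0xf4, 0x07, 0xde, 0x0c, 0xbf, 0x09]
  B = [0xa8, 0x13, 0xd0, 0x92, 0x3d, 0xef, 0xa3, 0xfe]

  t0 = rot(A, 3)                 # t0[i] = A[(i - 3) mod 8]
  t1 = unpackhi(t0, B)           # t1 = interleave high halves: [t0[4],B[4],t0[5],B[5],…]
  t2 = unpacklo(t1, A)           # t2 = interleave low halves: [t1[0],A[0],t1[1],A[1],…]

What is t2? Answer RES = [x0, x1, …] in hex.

  t0: 0c bf 09 a4 45 f4 07 de
  t1: 45 3d f4 ef 07 a3 de fe
  t2: 45 a4 3d 45 f4 f4 ef 07

RES = [0x45, 0xa4, 0x3d, 0x45, 0xf4, 0xf4, 0xef, 0x07]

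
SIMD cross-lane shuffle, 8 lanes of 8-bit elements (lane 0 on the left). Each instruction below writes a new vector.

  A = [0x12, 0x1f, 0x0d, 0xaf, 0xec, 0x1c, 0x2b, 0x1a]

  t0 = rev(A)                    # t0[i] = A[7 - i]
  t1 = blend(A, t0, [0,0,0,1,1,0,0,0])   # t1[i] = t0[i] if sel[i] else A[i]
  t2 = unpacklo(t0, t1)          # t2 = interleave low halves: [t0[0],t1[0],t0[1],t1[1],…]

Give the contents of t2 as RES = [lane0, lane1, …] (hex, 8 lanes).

RES = [0x1a, 0x12, 0x2b, 0x1f, 0x1c, 0x0d, 0xec, 0xec]

  t0: 1a 2b 1c ec af 0d 1f 12
  t1: 12 1f 0d ec af 1c 2b 1a
  t2: 1a 12 2b 1f 1c 0d ec ec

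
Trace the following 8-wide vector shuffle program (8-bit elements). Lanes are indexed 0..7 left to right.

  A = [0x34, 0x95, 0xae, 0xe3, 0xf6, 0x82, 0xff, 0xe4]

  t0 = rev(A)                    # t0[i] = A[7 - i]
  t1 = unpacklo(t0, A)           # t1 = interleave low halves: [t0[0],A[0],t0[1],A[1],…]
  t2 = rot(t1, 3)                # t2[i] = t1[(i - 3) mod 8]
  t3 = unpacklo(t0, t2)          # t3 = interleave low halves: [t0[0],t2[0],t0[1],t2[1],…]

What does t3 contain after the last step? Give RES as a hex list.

  t0: e4 ff 82 f6 e3 ae 95 34
  t1: e4 34 ff 95 82 ae f6 e3
  t2: ae f6 e3 e4 34 ff 95 82
  t3: e4 ae ff f6 82 e3 f6 e4

RES = [0xe4, 0xae, 0xff, 0xf6, 0x82, 0xe3, 0xf6, 0xe4]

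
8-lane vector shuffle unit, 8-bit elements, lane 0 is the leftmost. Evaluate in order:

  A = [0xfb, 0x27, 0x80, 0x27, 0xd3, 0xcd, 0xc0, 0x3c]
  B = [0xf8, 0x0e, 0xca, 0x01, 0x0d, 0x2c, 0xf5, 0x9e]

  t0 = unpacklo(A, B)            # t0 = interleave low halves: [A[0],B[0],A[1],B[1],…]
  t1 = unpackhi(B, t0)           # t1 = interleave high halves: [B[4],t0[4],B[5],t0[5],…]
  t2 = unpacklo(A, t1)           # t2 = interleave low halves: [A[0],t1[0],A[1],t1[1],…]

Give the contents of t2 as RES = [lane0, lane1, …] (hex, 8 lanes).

  t0: fb f8 27 0e 80 ca 27 01
  t1: 0d 80 2c ca f5 27 9e 01
  t2: fb 0d 27 80 80 2c 27 ca

RES = [0xfb, 0x0d, 0x27, 0x80, 0x80, 0x2c, 0x27, 0xca]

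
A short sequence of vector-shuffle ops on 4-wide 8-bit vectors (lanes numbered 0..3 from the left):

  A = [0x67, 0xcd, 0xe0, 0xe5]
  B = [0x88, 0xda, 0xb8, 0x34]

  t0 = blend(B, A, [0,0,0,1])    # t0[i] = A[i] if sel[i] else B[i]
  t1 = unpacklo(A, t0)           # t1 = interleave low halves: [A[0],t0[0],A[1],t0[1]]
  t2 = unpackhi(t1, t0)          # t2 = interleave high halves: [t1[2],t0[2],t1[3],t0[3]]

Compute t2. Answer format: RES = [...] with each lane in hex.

t0 = [0x88, 0xda, 0xb8, 0xe5]
t1 = [0x67, 0x88, 0xcd, 0xda]
t2 = [0xcd, 0xb8, 0xda, 0xe5]

RES = [0xcd, 0xb8, 0xda, 0xe5]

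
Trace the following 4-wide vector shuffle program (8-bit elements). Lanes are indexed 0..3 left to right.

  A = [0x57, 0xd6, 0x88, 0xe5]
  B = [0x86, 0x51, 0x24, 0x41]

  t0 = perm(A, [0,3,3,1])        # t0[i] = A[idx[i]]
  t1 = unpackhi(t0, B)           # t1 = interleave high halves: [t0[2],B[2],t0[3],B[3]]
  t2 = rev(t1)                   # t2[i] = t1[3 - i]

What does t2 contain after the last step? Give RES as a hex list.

  t0: 57 e5 e5 d6
  t1: e5 24 d6 41
  t2: 41 d6 24 e5

RES = [0x41, 0xd6, 0x24, 0xe5]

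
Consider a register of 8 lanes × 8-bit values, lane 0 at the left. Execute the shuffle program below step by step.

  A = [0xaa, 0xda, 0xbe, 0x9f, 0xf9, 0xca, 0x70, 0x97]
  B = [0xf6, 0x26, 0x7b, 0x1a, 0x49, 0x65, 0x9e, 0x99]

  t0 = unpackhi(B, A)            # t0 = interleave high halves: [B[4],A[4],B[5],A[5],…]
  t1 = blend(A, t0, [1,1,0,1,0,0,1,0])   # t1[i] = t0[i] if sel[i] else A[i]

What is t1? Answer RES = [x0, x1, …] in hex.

t0 = [0x49, 0xf9, 0x65, 0xca, 0x9e, 0x70, 0x99, 0x97]
t1 = [0x49, 0xf9, 0xbe, 0xca, 0xf9, 0xca, 0x99, 0x97]

RES = [ 0x49  0xf9  0xbe  0xca  0xf9  0xca  0x99  0x97 ]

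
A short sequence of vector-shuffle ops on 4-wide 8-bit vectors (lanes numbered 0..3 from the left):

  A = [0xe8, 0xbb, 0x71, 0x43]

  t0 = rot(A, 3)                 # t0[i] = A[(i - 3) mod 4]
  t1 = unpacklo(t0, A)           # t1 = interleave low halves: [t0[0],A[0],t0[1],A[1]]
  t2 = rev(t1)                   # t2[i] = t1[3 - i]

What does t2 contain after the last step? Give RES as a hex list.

t0 = [0xbb, 0x71, 0x43, 0xe8]
t1 = [0xbb, 0xe8, 0x71, 0xbb]
t2 = [0xbb, 0x71, 0xe8, 0xbb]

RES = [0xbb, 0x71, 0xe8, 0xbb]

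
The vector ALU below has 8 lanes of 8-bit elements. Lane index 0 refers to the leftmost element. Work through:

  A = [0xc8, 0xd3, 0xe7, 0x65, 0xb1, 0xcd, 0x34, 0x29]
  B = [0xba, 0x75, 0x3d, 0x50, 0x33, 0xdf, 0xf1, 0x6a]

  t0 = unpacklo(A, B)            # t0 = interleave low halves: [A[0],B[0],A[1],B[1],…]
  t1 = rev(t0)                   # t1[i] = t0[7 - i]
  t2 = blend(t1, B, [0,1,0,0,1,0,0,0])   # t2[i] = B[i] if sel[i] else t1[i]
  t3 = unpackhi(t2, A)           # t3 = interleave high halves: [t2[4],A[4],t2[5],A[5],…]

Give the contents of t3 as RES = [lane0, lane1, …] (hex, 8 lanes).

→ t0 |c8|ba|d3|75|e7|3d|65|50|
→ t1 |50|65|3d|e7|75|d3|ba|c8|
→ t2 |50|75|3d|e7|33|d3|ba|c8|
→ t3 |33|b1|d3|cd|ba|34|c8|29|

RES = [ 0x33  0xb1  0xd3  0xcd  0xba  0x34  0xc8  0x29 ]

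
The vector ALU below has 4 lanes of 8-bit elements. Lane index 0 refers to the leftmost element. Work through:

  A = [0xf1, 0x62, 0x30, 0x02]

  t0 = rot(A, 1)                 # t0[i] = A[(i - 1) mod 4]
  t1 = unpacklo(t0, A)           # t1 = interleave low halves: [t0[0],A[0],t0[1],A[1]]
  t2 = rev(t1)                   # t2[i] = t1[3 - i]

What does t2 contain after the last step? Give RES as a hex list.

t0 = [0x02, 0xf1, 0x62, 0x30]
t1 = [0x02, 0xf1, 0xf1, 0x62]
t2 = [0x62, 0xf1, 0xf1, 0x02]

RES = [ 0x62  0xf1  0xf1  0x02 ]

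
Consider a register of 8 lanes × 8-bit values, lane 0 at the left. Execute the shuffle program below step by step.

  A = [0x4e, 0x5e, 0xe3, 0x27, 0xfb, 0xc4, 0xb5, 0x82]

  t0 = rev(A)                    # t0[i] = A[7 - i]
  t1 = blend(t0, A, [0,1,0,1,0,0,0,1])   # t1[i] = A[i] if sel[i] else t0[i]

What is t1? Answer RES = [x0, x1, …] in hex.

RES = [0x82, 0x5e, 0xc4, 0x27, 0x27, 0xe3, 0x5e, 0x82]

→ t0 |82|b5|c4|fb|27|e3|5e|4e|
→ t1 |82|5e|c4|27|27|e3|5e|82|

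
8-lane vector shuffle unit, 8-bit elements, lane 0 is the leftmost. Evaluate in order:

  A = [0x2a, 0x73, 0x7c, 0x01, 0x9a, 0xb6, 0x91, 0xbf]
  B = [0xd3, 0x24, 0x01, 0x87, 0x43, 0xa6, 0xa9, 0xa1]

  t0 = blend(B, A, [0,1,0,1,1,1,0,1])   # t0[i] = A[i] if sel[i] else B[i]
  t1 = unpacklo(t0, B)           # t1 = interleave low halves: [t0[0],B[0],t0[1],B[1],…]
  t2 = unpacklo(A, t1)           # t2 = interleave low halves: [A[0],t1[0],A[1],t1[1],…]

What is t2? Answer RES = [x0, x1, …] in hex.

  t0: d3 73 01 01 9a b6 a9 bf
  t1: d3 d3 73 24 01 01 01 87
  t2: 2a d3 73 d3 7c 73 01 24

RES = [ 0x2a  0xd3  0x73  0xd3  0x7c  0x73  0x01  0x24 ]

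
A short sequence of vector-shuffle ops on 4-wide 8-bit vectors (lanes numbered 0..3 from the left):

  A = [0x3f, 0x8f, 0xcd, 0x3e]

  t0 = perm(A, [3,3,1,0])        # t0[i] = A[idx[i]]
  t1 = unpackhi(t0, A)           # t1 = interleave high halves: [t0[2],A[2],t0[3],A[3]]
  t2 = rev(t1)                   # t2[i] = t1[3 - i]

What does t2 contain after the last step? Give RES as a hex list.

RES = [0x3e, 0x3f, 0xcd, 0x8f]

t0 = [0x3e, 0x3e, 0x8f, 0x3f]
t1 = [0x8f, 0xcd, 0x3f, 0x3e]
t2 = [0x3e, 0x3f, 0xcd, 0x8f]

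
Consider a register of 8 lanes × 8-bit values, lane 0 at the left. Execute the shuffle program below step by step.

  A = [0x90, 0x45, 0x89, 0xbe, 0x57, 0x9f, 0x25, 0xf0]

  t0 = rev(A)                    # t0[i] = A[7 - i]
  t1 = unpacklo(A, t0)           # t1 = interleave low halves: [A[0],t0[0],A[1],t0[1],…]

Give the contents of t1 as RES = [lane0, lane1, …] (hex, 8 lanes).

RES = [ 0x90  0xf0  0x45  0x25  0x89  0x9f  0xbe  0x57 ]

t0 = [0xf0, 0x25, 0x9f, 0x57, 0xbe, 0x89, 0x45, 0x90]
t1 = [0x90, 0xf0, 0x45, 0x25, 0x89, 0x9f, 0xbe, 0x57]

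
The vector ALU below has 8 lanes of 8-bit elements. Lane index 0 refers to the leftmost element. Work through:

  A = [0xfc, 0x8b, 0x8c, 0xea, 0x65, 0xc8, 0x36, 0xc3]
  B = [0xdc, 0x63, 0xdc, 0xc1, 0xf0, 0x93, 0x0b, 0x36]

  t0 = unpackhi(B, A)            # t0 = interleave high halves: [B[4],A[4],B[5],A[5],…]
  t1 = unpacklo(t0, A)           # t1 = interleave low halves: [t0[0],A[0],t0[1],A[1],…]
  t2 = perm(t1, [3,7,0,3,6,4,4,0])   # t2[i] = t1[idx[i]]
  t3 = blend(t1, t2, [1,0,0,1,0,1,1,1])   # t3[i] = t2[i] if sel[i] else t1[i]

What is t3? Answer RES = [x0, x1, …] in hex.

RES = [ 0x8b  0xfc  0x65  0x8b  0x93  0x93  0x93  0xf0 ]

→ t0 |f0|65|93|c8|0b|36|36|c3|
→ t1 |f0|fc|65|8b|93|8c|c8|ea|
→ t2 |8b|ea|f0|8b|c8|93|93|f0|
→ t3 |8b|fc|65|8b|93|93|93|f0|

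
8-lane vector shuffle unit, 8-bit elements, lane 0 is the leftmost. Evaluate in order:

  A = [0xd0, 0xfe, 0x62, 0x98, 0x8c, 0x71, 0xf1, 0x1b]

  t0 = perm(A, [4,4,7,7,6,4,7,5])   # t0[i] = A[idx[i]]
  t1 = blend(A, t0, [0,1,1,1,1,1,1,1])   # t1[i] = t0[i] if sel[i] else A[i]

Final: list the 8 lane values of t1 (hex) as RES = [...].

RES = [0xd0, 0x8c, 0x1b, 0x1b, 0xf1, 0x8c, 0x1b, 0x71]

  t0: 8c 8c 1b 1b f1 8c 1b 71
  t1: d0 8c 1b 1b f1 8c 1b 71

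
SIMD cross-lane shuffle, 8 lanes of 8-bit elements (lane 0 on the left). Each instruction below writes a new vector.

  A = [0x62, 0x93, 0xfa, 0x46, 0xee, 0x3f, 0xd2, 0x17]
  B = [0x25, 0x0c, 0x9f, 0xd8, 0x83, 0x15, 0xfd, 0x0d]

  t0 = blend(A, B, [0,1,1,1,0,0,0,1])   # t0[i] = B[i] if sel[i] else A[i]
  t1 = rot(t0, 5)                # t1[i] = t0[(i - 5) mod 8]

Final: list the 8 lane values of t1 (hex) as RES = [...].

→ t0 |62|0c|9f|d8|ee|3f|d2|0d|
→ t1 |d8|ee|3f|d2|0d|62|0c|9f|

RES = [0xd8, 0xee, 0x3f, 0xd2, 0x0d, 0x62, 0x0c, 0x9f]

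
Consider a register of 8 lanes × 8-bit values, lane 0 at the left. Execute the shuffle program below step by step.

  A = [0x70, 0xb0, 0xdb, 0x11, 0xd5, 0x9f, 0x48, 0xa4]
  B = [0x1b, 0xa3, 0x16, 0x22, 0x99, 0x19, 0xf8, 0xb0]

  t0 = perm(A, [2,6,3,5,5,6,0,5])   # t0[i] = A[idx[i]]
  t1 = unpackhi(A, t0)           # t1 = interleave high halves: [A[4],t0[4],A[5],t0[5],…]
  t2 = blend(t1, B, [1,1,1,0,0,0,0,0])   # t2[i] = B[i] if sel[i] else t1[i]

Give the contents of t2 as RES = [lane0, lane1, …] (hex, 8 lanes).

RES = [ 0x1b  0xa3  0x16  0x48  0x48  0x70  0xa4  0x9f ]

  t0: db 48 11 9f 9f 48 70 9f
  t1: d5 9f 9f 48 48 70 a4 9f
  t2: 1b a3 16 48 48 70 a4 9f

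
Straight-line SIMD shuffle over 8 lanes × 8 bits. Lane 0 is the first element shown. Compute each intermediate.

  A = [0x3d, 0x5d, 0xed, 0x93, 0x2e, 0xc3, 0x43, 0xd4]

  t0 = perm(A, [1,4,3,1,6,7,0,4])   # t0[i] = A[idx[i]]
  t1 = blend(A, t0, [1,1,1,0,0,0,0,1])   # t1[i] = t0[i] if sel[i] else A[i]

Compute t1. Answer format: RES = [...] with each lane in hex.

RES = [ 0x5d  0x2e  0x93  0x93  0x2e  0xc3  0x43  0x2e ]

→ t0 |5d|2e|93|5d|43|d4|3d|2e|
→ t1 |5d|2e|93|93|2e|c3|43|2e|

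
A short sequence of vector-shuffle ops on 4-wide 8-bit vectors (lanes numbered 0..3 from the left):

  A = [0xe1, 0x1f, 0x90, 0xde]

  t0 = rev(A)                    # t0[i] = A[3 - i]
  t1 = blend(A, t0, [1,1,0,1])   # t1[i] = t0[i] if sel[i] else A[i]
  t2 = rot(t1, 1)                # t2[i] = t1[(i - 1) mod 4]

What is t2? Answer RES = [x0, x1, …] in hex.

→ t0 |de|90|1f|e1|
→ t1 |de|90|90|e1|
→ t2 |e1|de|90|90|

RES = [ 0xe1  0xde  0x90  0x90 ]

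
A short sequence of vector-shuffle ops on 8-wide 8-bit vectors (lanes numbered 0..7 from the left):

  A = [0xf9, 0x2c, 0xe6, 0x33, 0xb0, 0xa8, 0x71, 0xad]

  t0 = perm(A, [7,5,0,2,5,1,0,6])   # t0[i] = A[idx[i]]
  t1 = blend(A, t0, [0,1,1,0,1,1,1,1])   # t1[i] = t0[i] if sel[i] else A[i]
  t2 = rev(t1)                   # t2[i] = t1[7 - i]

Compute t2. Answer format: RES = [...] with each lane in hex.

  t0: ad a8 f9 e6 a8 2c f9 71
  t1: f9 a8 f9 33 a8 2c f9 71
  t2: 71 f9 2c a8 33 f9 a8 f9

RES = [ 0x71  0xf9  0x2c  0xa8  0x33  0xf9  0xa8  0xf9 ]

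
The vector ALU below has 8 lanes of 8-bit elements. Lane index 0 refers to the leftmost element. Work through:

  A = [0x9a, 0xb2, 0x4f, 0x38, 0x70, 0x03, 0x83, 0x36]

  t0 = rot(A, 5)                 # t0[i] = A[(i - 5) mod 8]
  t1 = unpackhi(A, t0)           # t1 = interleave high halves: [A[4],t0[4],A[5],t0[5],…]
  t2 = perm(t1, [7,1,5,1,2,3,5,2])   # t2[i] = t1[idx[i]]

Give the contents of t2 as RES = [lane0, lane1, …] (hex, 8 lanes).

RES = [ 0x4f  0x36  0xb2  0x36  0x03  0x9a  0xb2  0x03 ]

t0 = [0x38, 0x70, 0x03, 0x83, 0x36, 0x9a, 0xb2, 0x4f]
t1 = [0x70, 0x36, 0x03, 0x9a, 0x83, 0xb2, 0x36, 0x4f]
t2 = [0x4f, 0x36, 0xb2, 0x36, 0x03, 0x9a, 0xb2, 0x03]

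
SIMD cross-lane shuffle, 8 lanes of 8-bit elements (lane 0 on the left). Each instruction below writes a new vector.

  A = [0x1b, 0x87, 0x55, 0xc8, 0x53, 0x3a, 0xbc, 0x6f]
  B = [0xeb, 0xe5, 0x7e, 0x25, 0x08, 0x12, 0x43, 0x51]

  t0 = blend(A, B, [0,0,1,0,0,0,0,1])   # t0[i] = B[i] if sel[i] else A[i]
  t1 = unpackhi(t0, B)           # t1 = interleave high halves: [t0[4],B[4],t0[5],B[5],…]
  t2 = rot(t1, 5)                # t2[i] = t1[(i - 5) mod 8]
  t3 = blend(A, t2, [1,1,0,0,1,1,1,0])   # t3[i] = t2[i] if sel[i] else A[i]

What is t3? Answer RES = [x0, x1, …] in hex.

t0 = [0x1b, 0x87, 0x7e, 0xc8, 0x53, 0x3a, 0xbc, 0x51]
t1 = [0x53, 0x08, 0x3a, 0x12, 0xbc, 0x43, 0x51, 0x51]
t2 = [0x12, 0xbc, 0x43, 0x51, 0x51, 0x53, 0x08, 0x3a]
t3 = [0x12, 0xbc, 0x55, 0xc8, 0x51, 0x53, 0x08, 0x6f]

RES = [0x12, 0xbc, 0x55, 0xc8, 0x51, 0x53, 0x08, 0x6f]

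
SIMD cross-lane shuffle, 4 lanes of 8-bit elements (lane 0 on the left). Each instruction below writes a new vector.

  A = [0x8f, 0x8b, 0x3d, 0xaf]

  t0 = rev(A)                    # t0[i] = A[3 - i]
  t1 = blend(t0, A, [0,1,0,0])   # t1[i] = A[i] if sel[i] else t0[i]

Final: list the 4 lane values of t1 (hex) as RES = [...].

t0 = [0xaf, 0x3d, 0x8b, 0x8f]
t1 = [0xaf, 0x8b, 0x8b, 0x8f]

RES = [ 0xaf  0x8b  0x8b  0x8f ]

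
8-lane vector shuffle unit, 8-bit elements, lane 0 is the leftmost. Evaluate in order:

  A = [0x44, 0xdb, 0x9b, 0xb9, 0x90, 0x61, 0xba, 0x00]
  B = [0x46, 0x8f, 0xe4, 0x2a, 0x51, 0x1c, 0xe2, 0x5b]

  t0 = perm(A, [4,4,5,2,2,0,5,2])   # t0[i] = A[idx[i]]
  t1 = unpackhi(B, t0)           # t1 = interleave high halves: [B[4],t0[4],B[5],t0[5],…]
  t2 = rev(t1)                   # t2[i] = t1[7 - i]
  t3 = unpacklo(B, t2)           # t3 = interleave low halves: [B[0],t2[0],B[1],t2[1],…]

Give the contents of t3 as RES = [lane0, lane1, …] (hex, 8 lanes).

RES = [0x46, 0x9b, 0x8f, 0x5b, 0xe4, 0x61, 0x2a, 0xe2]

  t0: 90 90 61 9b 9b 44 61 9b
  t1: 51 9b 1c 44 e2 61 5b 9b
  t2: 9b 5b 61 e2 44 1c 9b 51
  t3: 46 9b 8f 5b e4 61 2a e2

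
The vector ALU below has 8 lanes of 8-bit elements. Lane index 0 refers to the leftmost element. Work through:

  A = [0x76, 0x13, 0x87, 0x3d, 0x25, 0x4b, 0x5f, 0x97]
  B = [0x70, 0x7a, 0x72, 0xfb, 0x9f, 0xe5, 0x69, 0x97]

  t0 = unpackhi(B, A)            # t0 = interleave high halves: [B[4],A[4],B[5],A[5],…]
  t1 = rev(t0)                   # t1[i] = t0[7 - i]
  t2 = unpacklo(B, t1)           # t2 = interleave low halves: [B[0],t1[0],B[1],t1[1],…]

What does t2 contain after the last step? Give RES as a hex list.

RES = [ 0x70  0x97  0x7a  0x97  0x72  0x5f  0xfb  0x69 ]

→ t0 |9f|25|e5|4b|69|5f|97|97|
→ t1 |97|97|5f|69|4b|e5|25|9f|
→ t2 |70|97|7a|97|72|5f|fb|69|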